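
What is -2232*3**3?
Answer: -60264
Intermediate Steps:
-2232*3**3 = -2232*27 = -93*648 = -60264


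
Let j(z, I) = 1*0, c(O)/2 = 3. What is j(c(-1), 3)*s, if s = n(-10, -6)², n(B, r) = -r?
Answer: 0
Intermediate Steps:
c(O) = 6 (c(O) = 2*3 = 6)
j(z, I) = 0
s = 36 (s = (-1*(-6))² = 6² = 36)
j(c(-1), 3)*s = 0*36 = 0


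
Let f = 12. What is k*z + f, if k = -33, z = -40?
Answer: 1332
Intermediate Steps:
k*z + f = -33*(-40) + 12 = 1320 + 12 = 1332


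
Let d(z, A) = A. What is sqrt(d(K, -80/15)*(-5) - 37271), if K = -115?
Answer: I*sqrt(335199)/3 ≈ 192.99*I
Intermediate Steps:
sqrt(d(K, -80/15)*(-5) - 37271) = sqrt(-80/15*(-5) - 37271) = sqrt(-80*1/15*(-5) - 37271) = sqrt(-16/3*(-5) - 37271) = sqrt(80/3 - 37271) = sqrt(-111733/3) = I*sqrt(335199)/3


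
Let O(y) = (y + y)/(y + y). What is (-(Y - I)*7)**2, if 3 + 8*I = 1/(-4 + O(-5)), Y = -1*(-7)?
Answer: 388129/144 ≈ 2695.3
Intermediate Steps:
Y = 7
O(y) = 1 (O(y) = (2*y)/((2*y)) = (2*y)*(1/(2*y)) = 1)
I = -5/12 (I = -3/8 + 1/(8*(-4 + 1)) = -3/8 + (1/8)/(-3) = -3/8 + (1/8)*(-1/3) = -3/8 - 1/24 = -5/12 ≈ -0.41667)
(-(Y - I)*7)**2 = (-(7 - 1*(-5/12))*7)**2 = (-(7 + 5/12)*7)**2 = (-89*7/12)**2 = (-1*623/12)**2 = (-623/12)**2 = 388129/144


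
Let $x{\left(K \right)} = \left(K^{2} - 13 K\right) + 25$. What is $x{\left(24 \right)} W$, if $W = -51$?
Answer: $-14739$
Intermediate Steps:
$x{\left(K \right)} = 25 + K^{2} - 13 K$
$x{\left(24 \right)} W = \left(25 + 24^{2} - 312\right) \left(-51\right) = \left(25 + 576 - 312\right) \left(-51\right) = 289 \left(-51\right) = -14739$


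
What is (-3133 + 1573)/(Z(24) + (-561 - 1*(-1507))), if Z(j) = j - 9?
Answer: -1560/961 ≈ -1.6233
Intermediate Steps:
Z(j) = -9 + j
(-3133 + 1573)/(Z(24) + (-561 - 1*(-1507))) = (-3133 + 1573)/((-9 + 24) + (-561 - 1*(-1507))) = -1560/(15 + (-561 + 1507)) = -1560/(15 + 946) = -1560/961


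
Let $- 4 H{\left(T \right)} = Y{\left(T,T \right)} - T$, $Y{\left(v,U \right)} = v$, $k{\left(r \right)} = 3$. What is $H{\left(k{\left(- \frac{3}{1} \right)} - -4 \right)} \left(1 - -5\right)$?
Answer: $0$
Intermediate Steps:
$H{\left(T \right)} = 0$ ($H{\left(T \right)} = - \frac{T - T}{4} = \left(- \frac{1}{4}\right) 0 = 0$)
$H{\left(k{\left(- \frac{3}{1} \right)} - -4 \right)} \left(1 - -5\right) = 0 \left(1 - -5\right) = 0 \left(1 + 5\right) = 0 \cdot 6 = 0$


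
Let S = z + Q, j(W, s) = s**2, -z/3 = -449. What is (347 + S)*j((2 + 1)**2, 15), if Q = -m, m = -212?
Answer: 428850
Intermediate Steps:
z = 1347 (z = -3*(-449) = 1347)
Q = 212 (Q = -1*(-212) = 212)
S = 1559 (S = 1347 + 212 = 1559)
(347 + S)*j((2 + 1)**2, 15) = (347 + 1559)*15**2 = 1906*225 = 428850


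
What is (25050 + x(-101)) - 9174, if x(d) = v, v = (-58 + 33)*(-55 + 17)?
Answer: 16826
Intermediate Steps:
v = 950 (v = -25*(-38) = 950)
x(d) = 950
(25050 + x(-101)) - 9174 = (25050 + 950) - 9174 = 26000 - 9174 = 16826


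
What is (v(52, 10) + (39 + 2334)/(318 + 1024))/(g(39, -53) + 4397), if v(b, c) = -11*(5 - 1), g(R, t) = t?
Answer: -56675/5829648 ≈ -0.0097219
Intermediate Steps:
v(b, c) = -44 (v(b, c) = -11*4 = -44)
(v(52, 10) + (39 + 2334)/(318 + 1024))/(g(39, -53) + 4397) = (-44 + (39 + 2334)/(318 + 1024))/(-53 + 4397) = (-44 + 2373/1342)/4344 = (-44 + 2373*(1/1342))*(1/4344) = (-44 + 2373/1342)*(1/4344) = -56675/1342*1/4344 = -56675/5829648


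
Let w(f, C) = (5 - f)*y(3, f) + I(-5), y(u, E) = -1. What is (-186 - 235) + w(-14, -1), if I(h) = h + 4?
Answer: -441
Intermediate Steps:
I(h) = 4 + h
w(f, C) = -6 + f (w(f, C) = (5 - f)*(-1) + (4 - 5) = (-5 + f) - 1 = -6 + f)
(-186 - 235) + w(-14, -1) = (-186 - 235) + (-6 - 14) = -421 - 20 = -441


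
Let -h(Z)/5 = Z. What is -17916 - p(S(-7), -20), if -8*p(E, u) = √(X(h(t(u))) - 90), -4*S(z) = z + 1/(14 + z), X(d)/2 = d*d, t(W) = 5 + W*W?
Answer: -17916 + 3*√227810/4 ≈ -17558.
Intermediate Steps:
t(W) = 5 + W²
h(Z) = -5*Z
X(d) = 2*d² (X(d) = 2*(d*d) = 2*d²)
S(z) = -z/4 - 1/(4*(14 + z)) (S(z) = -(z + 1/(14 + z))/4 = -z/4 - 1/(4*(14 + z)))
p(E, u) = -√(-90 + 2*(-25 - 5*u²)²)/8 (p(E, u) = -√(2*(-5*(5 + u²))² - 90)/8 = -√(2*(-25 - 5*u²)² - 90)/8 = -√(-90 + 2*(-25 - 5*u²)²)/8)
-17916 - p(S(-7), -20) = -17916 - (-1)*√(-90 + 50*(5 + (-20)²)²)/8 = -17916 - (-1)*√(-90 + 50*(5 + 400)²)/8 = -17916 - (-1)*√(-90 + 50*405²)/8 = -17916 - (-1)*√(-90 + 50*164025)/8 = -17916 - (-1)*√(-90 + 8201250)/8 = -17916 - (-1)*√8201160/8 = -17916 - (-1)*6*√227810/8 = -17916 - (-3)*√227810/4 = -17916 + 3*√227810/4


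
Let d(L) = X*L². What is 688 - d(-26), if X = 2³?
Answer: -4720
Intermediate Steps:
X = 8
d(L) = 8*L²
688 - d(-26) = 688 - 8*(-26)² = 688 - 8*676 = 688 - 1*5408 = 688 - 5408 = -4720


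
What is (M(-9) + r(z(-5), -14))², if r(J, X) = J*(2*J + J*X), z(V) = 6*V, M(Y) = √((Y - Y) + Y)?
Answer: 116639991 - 64800*I ≈ 1.1664e+8 - 64800.0*I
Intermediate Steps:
M(Y) = √Y (M(Y) = √(0 + Y) = √Y)
(M(-9) + r(z(-5), -14))² = (√(-9) + (6*(-5))²*(2 - 14))² = (3*I + (-30)²*(-12))² = (3*I + 900*(-12))² = (3*I - 10800)² = (-10800 + 3*I)²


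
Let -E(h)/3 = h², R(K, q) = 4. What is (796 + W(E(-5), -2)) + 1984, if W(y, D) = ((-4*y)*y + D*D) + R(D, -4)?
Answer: -19712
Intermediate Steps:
E(h) = -3*h²
W(y, D) = 4 + D² - 4*y² (W(y, D) = ((-4*y)*y + D*D) + 4 = (-4*y² + D²) + 4 = (D² - 4*y²) + 4 = 4 + D² - 4*y²)
(796 + W(E(-5), -2)) + 1984 = (796 + (4 + (-2)² - 4*(-3*(-5)²)²)) + 1984 = (796 + (4 + 4 - 4*(-3*25)²)) + 1984 = (796 + (4 + 4 - 4*(-75)²)) + 1984 = (796 + (4 + 4 - 4*5625)) + 1984 = (796 + (4 + 4 - 22500)) + 1984 = (796 - 22492) + 1984 = -21696 + 1984 = -19712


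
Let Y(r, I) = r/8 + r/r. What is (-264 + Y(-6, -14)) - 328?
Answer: -2367/4 ≈ -591.75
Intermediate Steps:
Y(r, I) = 1 + r/8 (Y(r, I) = r*(1/8) + 1 = r/8 + 1 = 1 + r/8)
(-264 + Y(-6, -14)) - 328 = (-264 + (1 + (1/8)*(-6))) - 328 = (-264 + (1 - 3/4)) - 328 = (-264 + 1/4) - 328 = -1055/4 - 328 = -2367/4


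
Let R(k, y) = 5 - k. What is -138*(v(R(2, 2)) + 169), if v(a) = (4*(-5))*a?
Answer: -15042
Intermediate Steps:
v(a) = -20*a
-138*(v(R(2, 2)) + 169) = -138*(-20*(5 - 1*2) + 169) = -138*(-20*(5 - 2) + 169) = -138*(-20*3 + 169) = -138*(-60 + 169) = -138*109 = -15042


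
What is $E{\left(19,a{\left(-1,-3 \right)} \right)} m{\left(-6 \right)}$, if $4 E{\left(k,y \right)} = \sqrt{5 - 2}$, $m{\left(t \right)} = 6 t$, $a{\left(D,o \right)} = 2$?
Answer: $- 9 \sqrt{3} \approx -15.588$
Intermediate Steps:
$E{\left(k,y \right)} = \frac{\sqrt{3}}{4}$ ($E{\left(k,y \right)} = \frac{\sqrt{5 - 2}}{4} = \frac{\sqrt{3}}{4}$)
$E{\left(19,a{\left(-1,-3 \right)} \right)} m{\left(-6 \right)} = \frac{\sqrt{3}}{4} \cdot 6 \left(-6\right) = \frac{\sqrt{3}}{4} \left(-36\right) = - 9 \sqrt{3}$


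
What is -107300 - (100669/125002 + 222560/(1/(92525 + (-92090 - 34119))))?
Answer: 937090460606811/125002 ≈ 7.4966e+9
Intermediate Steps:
-107300 - (100669/125002 + 222560/(1/(92525 + (-92090 - 34119)))) = -107300 - (100669*(1/125002) + 222560/(1/(92525 - 126209))) = -107300 - (100669/125002 + 222560/(1/(-33684))) = -107300 - (100669/125002 + 222560/(-1/33684)) = -107300 - (100669/125002 + 222560*(-33684)) = -107300 - (100669/125002 - 7496711040) = -107300 - 1*(-937103873321411/125002) = -107300 + 937103873321411/125002 = 937090460606811/125002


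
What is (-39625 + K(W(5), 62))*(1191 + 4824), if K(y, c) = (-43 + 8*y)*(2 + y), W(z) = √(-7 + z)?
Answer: -238957905 - 162405*I*√2 ≈ -2.3896e+8 - 2.2968e+5*I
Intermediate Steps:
(-39625 + K(W(5), 62))*(1191 + 4824) = (-39625 + (-86 - 27*√(-7 + 5) + 8*(√(-7 + 5))²))*(1191 + 4824) = (-39625 + (-86 - 27*I*√2 + 8*(√(-2))²))*6015 = (-39625 + (-86 - 27*I*√2 + 8*(I*√2)²))*6015 = (-39625 + (-86 - 27*I*√2 + 8*(-2)))*6015 = (-39625 + (-86 - 27*I*√2 - 16))*6015 = (-39625 + (-102 - 27*I*√2))*6015 = (-39727 - 27*I*√2)*6015 = -238957905 - 162405*I*√2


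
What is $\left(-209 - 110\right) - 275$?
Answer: $-594$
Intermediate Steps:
$\left(-209 - 110\right) - 275 = -319 - 275 = -594$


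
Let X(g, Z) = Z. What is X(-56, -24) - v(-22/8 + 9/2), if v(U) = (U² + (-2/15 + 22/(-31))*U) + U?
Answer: -203389/7440 ≈ -27.337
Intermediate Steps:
v(U) = U² + 73*U/465 (v(U) = (U² + (-2*1/15 + 22*(-1/31))*U) + U = (U² + (-2/15 - 22/31)*U) + U = (U² - 392*U/465) + U = U² + 73*U/465)
X(-56, -24) - v(-22/8 + 9/2) = -24 - (-22/8 + 9/2)*(73 + 465*(-22/8 + 9/2))/465 = -24 - (-22*⅛ + 9*(½))*(73 + 465*(-22*⅛ + 9*(½)))/465 = -24 - (-11/4 + 9/2)*(73 + 465*(-11/4 + 9/2))/465 = -24 - 7*(73 + 465*(7/4))/(465*4) = -24 - 7*(73 + 3255/4)/(465*4) = -24 - 7*3547/(465*4*4) = -24 - 1*24829/7440 = -24 - 24829/7440 = -203389/7440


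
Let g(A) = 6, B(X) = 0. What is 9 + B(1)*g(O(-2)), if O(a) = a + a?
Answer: 9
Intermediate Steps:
O(a) = 2*a
9 + B(1)*g(O(-2)) = 9 + 0*6 = 9 + 0 = 9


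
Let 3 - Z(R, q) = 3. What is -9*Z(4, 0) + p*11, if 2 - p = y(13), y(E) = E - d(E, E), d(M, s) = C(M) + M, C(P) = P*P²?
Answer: 24189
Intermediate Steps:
C(P) = P³
d(M, s) = M + M³ (d(M, s) = M³ + M = M + M³)
Z(R, q) = 0 (Z(R, q) = 3 - 1*3 = 3 - 3 = 0)
y(E) = -E³ (y(E) = E - (E + E³) = E + (-E - E³) = -E³)
p = 2199 (p = 2 - (-1)*13³ = 2 - (-1)*2197 = 2 - 1*(-2197) = 2 + 2197 = 2199)
-9*Z(4, 0) + p*11 = -9*0 + 2199*11 = 0 + 24189 = 24189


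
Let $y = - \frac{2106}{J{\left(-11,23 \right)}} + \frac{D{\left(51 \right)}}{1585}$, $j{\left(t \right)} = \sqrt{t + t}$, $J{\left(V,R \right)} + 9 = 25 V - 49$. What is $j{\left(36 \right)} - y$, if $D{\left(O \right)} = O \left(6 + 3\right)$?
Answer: $- \frac{387873}{58645} + 6 \sqrt{2} \approx 1.8714$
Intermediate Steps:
$J{\left(V,R \right)} = -58 + 25 V$ ($J{\left(V,R \right)} = -9 + \left(25 V - 49\right) = -9 + \left(-49 + 25 V\right) = -58 + 25 V$)
$D{\left(O \right)} = 9 O$ ($D{\left(O \right)} = O 9 = 9 O$)
$j{\left(t \right)} = \sqrt{2} \sqrt{t}$ ($j{\left(t \right)} = \sqrt{2 t} = \sqrt{2} \sqrt{t}$)
$y = \frac{387873}{58645}$ ($y = - \frac{2106}{-58 + 25 \left(-11\right)} + \frac{9 \cdot 51}{1585} = - \frac{2106}{-58 - 275} + 459 \cdot \frac{1}{1585} = - \frac{2106}{-333} + \frac{459}{1585} = \left(-2106\right) \left(- \frac{1}{333}\right) + \frac{459}{1585} = \frac{234}{37} + \frac{459}{1585} = \frac{387873}{58645} \approx 6.6139$)
$j{\left(36 \right)} - y = \sqrt{2} \sqrt{36} - \frac{387873}{58645} = \sqrt{2} \cdot 6 - \frac{387873}{58645} = 6 \sqrt{2} - \frac{387873}{58645} = - \frac{387873}{58645} + 6 \sqrt{2}$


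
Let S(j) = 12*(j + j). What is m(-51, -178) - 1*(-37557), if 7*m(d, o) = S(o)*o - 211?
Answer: 1023104/7 ≈ 1.4616e+5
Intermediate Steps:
S(j) = 24*j (S(j) = 12*(2*j) = 24*j)
m(d, o) = -211/7 + 24*o²/7 (m(d, o) = ((24*o)*o - 211)/7 = (24*o² - 211)/7 = (-211 + 24*o²)/7 = -211/7 + 24*o²/7)
m(-51, -178) - 1*(-37557) = (-211/7 + (24/7)*(-178)²) - 1*(-37557) = (-211/7 + (24/7)*31684) + 37557 = (-211/7 + 760416/7) + 37557 = 760205/7 + 37557 = 1023104/7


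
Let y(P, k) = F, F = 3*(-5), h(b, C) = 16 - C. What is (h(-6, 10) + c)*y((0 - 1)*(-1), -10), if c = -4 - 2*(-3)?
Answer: -120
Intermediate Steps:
F = -15
y(P, k) = -15
c = 2 (c = -4 + 6 = 2)
(h(-6, 10) + c)*y((0 - 1)*(-1), -10) = ((16 - 1*10) + 2)*(-15) = ((16 - 10) + 2)*(-15) = (6 + 2)*(-15) = 8*(-15) = -120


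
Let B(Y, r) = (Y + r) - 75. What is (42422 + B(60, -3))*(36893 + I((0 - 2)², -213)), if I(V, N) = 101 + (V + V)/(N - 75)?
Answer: 14118231583/9 ≈ 1.5687e+9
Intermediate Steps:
B(Y, r) = -75 + Y + r
I(V, N) = 101 + 2*V/(-75 + N) (I(V, N) = 101 + (2*V)/(-75 + N) = 101 + 2*V/(-75 + N))
(42422 + B(60, -3))*(36893 + I((0 - 2)², -213)) = (42422 + (-75 + 60 - 3))*(36893 + (-7575 + 2*(0 - 2)² + 101*(-213))/(-75 - 213)) = (42422 - 18)*(36893 + (-7575 + 2*(-2)² - 21513)/(-288)) = 42404*(36893 - (-7575 + 2*4 - 21513)/288) = 42404*(36893 - (-7575 + 8 - 21513)/288) = 42404*(36893 - 1/288*(-29080)) = 42404*(36893 + 3635/36) = 42404*(1331783/36) = 14118231583/9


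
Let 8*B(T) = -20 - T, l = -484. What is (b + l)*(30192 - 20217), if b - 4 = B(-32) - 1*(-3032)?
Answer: 50942325/2 ≈ 2.5471e+7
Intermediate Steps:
B(T) = -5/2 - T/8 (B(T) = (-20 - T)/8 = -5/2 - T/8)
b = 6075/2 (b = 4 + ((-5/2 - 1/8*(-32)) - 1*(-3032)) = 4 + ((-5/2 + 4) + 3032) = 4 + (3/2 + 3032) = 4 + 6067/2 = 6075/2 ≈ 3037.5)
(b + l)*(30192 - 20217) = (6075/2 - 484)*(30192 - 20217) = (5107/2)*9975 = 50942325/2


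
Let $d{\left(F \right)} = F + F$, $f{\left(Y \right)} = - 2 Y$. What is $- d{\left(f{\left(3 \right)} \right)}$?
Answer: $12$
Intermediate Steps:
$d{\left(F \right)} = 2 F$
$- d{\left(f{\left(3 \right)} \right)} = - 2 \left(\left(-2\right) 3\right) = - 2 \left(-6\right) = \left(-1\right) \left(-12\right) = 12$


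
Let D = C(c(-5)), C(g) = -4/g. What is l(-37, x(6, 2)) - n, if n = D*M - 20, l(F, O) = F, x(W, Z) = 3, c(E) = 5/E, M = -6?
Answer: 7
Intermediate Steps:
D = 4 (D = -4/(5/(-5)) = -4/(5*(-⅕)) = -4/(-1) = -4*(-1) = 4)
n = -44 (n = 4*(-6) - 20 = -24 - 20 = -44)
l(-37, x(6, 2)) - n = -37 - 1*(-44) = -37 + 44 = 7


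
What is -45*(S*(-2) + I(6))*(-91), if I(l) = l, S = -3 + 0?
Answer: 49140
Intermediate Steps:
S = -3
-45*(S*(-2) + I(6))*(-91) = -45*(-3*(-2) + 6)*(-91) = -45*(6 + 6)*(-91) = -45*12*(-91) = -540*(-91) = 49140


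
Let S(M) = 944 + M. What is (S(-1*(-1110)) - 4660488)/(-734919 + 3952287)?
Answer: -211747/146244 ≈ -1.4479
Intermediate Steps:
(S(-1*(-1110)) - 4660488)/(-734919 + 3952287) = ((944 - 1*(-1110)) - 4660488)/(-734919 + 3952287) = ((944 + 1110) - 4660488)/3217368 = (2054 - 4660488)*(1/3217368) = -4658434*1/3217368 = -211747/146244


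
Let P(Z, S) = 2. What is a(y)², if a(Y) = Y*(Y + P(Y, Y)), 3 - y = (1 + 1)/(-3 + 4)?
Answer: 9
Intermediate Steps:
y = 1 (y = 3 - (1 + 1)/(-3 + 4) = 3 - 2/1 = 3 - 2 = 1)
a(Y) = Y*(2 + Y) (a(Y) = Y*(Y + 2) = Y*(2 + Y))
a(y)² = (1*(2 + 1))² = (1*3)² = 3² = 9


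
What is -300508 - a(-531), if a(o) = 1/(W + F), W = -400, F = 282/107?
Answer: -12776999037/42518 ≈ -3.0051e+5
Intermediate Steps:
F = 282/107 (F = 282*(1/107) = 282/107 ≈ 2.6355)
a(o) = -107/42518 (a(o) = 1/(-400 + 282/107) = 1/(-42518/107) = -107/42518)
-300508 - a(-531) = -300508 - 1*(-107/42518) = -300508 + 107/42518 = -12776999037/42518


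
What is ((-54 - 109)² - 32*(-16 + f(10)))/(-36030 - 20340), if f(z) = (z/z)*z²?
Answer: -23881/56370 ≈ -0.42365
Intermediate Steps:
f(z) = z² (f(z) = 1*z² = z²)
((-54 - 109)² - 32*(-16 + f(10)))/(-36030 - 20340) = ((-54 - 109)² - 32*(-16 + 10²))/(-36030 - 20340) = ((-163)² - 32*(-16 + 100))/(-56370) = (26569 - 32*84)*(-1/56370) = (26569 - 2688)*(-1/56370) = 23881*(-1/56370) = -23881/56370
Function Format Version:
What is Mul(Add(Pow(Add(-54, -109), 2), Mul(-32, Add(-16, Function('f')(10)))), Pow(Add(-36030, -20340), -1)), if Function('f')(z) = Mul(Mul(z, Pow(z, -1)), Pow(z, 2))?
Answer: Rational(-23881, 56370) ≈ -0.42365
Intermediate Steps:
Function('f')(z) = Pow(z, 2) (Function('f')(z) = Mul(1, Pow(z, 2)) = Pow(z, 2))
Mul(Add(Pow(Add(-54, -109), 2), Mul(-32, Add(-16, Function('f')(10)))), Pow(Add(-36030, -20340), -1)) = Mul(Add(Pow(Add(-54, -109), 2), Mul(-32, Add(-16, Pow(10, 2)))), Pow(Add(-36030, -20340), -1)) = Mul(Add(Pow(-163, 2), Mul(-32, Add(-16, 100))), Pow(-56370, -1)) = Mul(Add(26569, Mul(-32, 84)), Rational(-1, 56370)) = Mul(Add(26569, -2688), Rational(-1, 56370)) = Mul(23881, Rational(-1, 56370)) = Rational(-23881, 56370)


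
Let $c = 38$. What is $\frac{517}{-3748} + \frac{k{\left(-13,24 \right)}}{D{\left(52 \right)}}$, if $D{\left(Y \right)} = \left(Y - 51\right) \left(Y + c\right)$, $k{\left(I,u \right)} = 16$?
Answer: $\frac{6719}{168660} \approx 0.039838$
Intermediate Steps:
$D{\left(Y \right)} = \left(-51 + Y\right) \left(38 + Y\right)$ ($D{\left(Y \right)} = \left(Y - 51\right) \left(Y + 38\right) = \left(-51 + Y\right) \left(38 + Y\right)$)
$\frac{517}{-3748} + \frac{k{\left(-13,24 \right)}}{D{\left(52 \right)}} = \frac{517}{-3748} + \frac{16}{-1938 + 52^{2} - 676} = 517 \left(- \frac{1}{3748}\right) + \frac{16}{-1938 + 2704 - 676} = - \frac{517}{3748} + \frac{16}{90} = - \frac{517}{3748} + 16 \cdot \frac{1}{90} = - \frac{517}{3748} + \frac{8}{45} = \frac{6719}{168660}$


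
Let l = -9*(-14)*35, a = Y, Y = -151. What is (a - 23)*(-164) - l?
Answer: 24126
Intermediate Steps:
a = -151
l = 4410 (l = 126*35 = 4410)
(a - 23)*(-164) - l = (-151 - 23)*(-164) - 1*4410 = -174*(-164) - 4410 = 28536 - 4410 = 24126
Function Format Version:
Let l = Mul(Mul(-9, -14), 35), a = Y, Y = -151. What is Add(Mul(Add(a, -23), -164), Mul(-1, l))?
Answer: 24126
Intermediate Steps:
a = -151
l = 4410 (l = Mul(126, 35) = 4410)
Add(Mul(Add(a, -23), -164), Mul(-1, l)) = Add(Mul(Add(-151, -23), -164), Mul(-1, 4410)) = Add(Mul(-174, -164), -4410) = Add(28536, -4410) = 24126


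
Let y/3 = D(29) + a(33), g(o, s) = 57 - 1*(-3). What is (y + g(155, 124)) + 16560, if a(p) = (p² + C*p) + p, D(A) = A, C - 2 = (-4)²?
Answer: 21855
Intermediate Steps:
C = 18 (C = 2 + (-4)² = 2 + 16 = 18)
a(p) = p² + 19*p (a(p) = (p² + 18*p) + p = p² + 19*p)
g(o, s) = 60 (g(o, s) = 57 + 3 = 60)
y = 5235 (y = 3*(29 + 33*(19 + 33)) = 3*(29 + 33*52) = 3*(29 + 1716) = 3*1745 = 5235)
(y + g(155, 124)) + 16560 = (5235 + 60) + 16560 = 5295 + 16560 = 21855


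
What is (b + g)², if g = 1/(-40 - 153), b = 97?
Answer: 350438400/37249 ≈ 9408.0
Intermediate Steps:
g = -1/193 (g = 1/(-193) = -1/193 ≈ -0.0051813)
(b + g)² = (97 - 1/193)² = (18720/193)² = 350438400/37249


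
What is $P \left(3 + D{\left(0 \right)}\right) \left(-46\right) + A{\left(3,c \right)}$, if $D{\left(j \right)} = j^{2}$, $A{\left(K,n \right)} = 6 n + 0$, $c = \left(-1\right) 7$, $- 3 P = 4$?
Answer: $142$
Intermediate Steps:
$P = - \frac{4}{3}$ ($P = \left(- \frac{1}{3}\right) 4 = - \frac{4}{3} \approx -1.3333$)
$c = -7$
$A{\left(K,n \right)} = 6 n$
$P \left(3 + D{\left(0 \right)}\right) \left(-46\right) + A{\left(3,c \right)} = - \frac{4 \left(3 + 0^{2}\right)}{3} \left(-46\right) + 6 \left(-7\right) = - \frac{4 \left(3 + 0\right)}{3} \left(-46\right) - 42 = \left(- \frac{4}{3}\right) 3 \left(-46\right) - 42 = \left(-4\right) \left(-46\right) - 42 = 184 - 42 = 142$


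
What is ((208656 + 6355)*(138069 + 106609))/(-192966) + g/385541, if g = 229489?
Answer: -780102867515554/2861396331 ≈ -2.7263e+5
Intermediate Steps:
((208656 + 6355)*(138069 + 106609))/(-192966) + g/385541 = ((208656 + 6355)*(138069 + 106609))/(-192966) + 229489/385541 = (215011*244678)*(-1/192966) + 229489*(1/385541) = 52608461458*(-1/192966) + 17653/29657 = -26304230729/96483 + 17653/29657 = -780102867515554/2861396331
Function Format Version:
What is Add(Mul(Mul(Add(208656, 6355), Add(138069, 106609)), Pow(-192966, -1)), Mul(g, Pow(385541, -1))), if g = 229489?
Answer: Rational(-780102867515554, 2861396331) ≈ -2.7263e+5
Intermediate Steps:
Add(Mul(Mul(Add(208656, 6355), Add(138069, 106609)), Pow(-192966, -1)), Mul(g, Pow(385541, -1))) = Add(Mul(Mul(Add(208656, 6355), Add(138069, 106609)), Pow(-192966, -1)), Mul(229489, Pow(385541, -1))) = Add(Mul(Mul(215011, 244678), Rational(-1, 192966)), Mul(229489, Rational(1, 385541))) = Add(Mul(52608461458, Rational(-1, 192966)), Rational(17653, 29657)) = Add(Rational(-26304230729, 96483), Rational(17653, 29657)) = Rational(-780102867515554, 2861396331)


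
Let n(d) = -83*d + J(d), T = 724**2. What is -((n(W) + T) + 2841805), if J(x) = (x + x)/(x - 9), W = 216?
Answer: -77005267/23 ≈ -3.3481e+6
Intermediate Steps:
J(x) = 2*x/(-9 + x) (J(x) = (2*x)/(-9 + x) = 2*x/(-9 + x))
T = 524176
n(d) = -83*d + 2*d/(-9 + d)
-((n(W) + T) + 2841805) = -((216*(749 - 83*216)/(-9 + 216) + 524176) + 2841805) = -((216*(749 - 17928)/207 + 524176) + 2841805) = -((216*(1/207)*(-17179) + 524176) + 2841805) = -((-412296/23 + 524176) + 2841805) = -(11643752/23 + 2841805) = -1*77005267/23 = -77005267/23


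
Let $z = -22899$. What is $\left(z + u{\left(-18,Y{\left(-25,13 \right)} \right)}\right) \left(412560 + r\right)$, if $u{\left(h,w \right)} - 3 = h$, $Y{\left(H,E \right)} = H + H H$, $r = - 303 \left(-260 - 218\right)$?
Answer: $-12772126116$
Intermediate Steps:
$r = 144834$ ($r = \left(-303\right) \left(-478\right) = 144834$)
$Y{\left(H,E \right)} = H + H^{2}$
$u{\left(h,w \right)} = 3 + h$
$\left(z + u{\left(-18,Y{\left(-25,13 \right)} \right)}\right) \left(412560 + r\right) = \left(-22899 + \left(3 - 18\right)\right) \left(412560 + 144834\right) = \left(-22899 - 15\right) 557394 = \left(-22914\right) 557394 = -12772126116$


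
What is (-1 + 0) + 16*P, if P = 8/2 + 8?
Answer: 191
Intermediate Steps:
P = 12 (P = 8*(1/2) + 8 = 4 + 8 = 12)
(-1 + 0) + 16*P = (-1 + 0) + 16*12 = -1 + 192 = 191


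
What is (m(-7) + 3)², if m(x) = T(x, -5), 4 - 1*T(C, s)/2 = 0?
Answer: 121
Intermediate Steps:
T(C, s) = 8 (T(C, s) = 8 - 2*0 = 8 + 0 = 8)
m(x) = 8
(m(-7) + 3)² = (8 + 3)² = 11² = 121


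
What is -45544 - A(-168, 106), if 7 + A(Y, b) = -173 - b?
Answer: -45258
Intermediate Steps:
A(Y, b) = -180 - b (A(Y, b) = -7 + (-173 - b) = -180 - b)
-45544 - A(-168, 106) = -45544 - (-180 - 1*106) = -45544 - (-180 - 106) = -45544 - 1*(-286) = -45544 + 286 = -45258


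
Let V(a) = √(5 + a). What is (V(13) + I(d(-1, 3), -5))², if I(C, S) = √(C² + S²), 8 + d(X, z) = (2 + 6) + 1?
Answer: 44 + 12*√13 ≈ 87.267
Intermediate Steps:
d(X, z) = 1 (d(X, z) = -8 + ((2 + 6) + 1) = -8 + (8 + 1) = -8 + 9 = 1)
(V(13) + I(d(-1, 3), -5))² = (√(5 + 13) + √(1² + (-5)²))² = (√18 + √(1 + 25))² = (3*√2 + √26)² = (√26 + 3*√2)²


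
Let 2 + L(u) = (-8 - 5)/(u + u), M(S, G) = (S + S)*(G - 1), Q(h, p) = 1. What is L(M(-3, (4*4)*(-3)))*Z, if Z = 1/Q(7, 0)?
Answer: -1189/588 ≈ -2.0221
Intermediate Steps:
M(S, G) = 2*S*(-1 + G) (M(S, G) = (2*S)*(-1 + G) = 2*S*(-1 + G))
Z = 1 (Z = 1/1 = 1)
L(u) = -2 - 13/(2*u) (L(u) = -2 + (-8 - 5)/(u + u) = -2 - 13*1/(2*u) = -2 - 13/(2*u))
L(M(-3, (4*4)*(-3)))*Z = (-2 - 13*(-1/(6*(-1 + (4*4)*(-3))))/2)*1 = (-2 - 13*(-1/(6*(-1 + 16*(-3))))/2)*1 = (-2 - 13*(-1/(6*(-1 - 48)))/2)*1 = (-2 - 13/(2*(2*(-3)*(-49))))*1 = (-2 - 13/2/294)*1 = (-2 - 13/2*1/294)*1 = (-2 - 13/588)*1 = -1189/588*1 = -1189/588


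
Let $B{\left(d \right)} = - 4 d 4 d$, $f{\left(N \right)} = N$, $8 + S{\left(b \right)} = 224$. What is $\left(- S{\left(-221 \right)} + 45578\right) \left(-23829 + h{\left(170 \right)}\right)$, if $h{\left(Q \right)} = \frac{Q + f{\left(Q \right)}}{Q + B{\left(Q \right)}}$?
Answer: $- \frac{2939051746186}{2719} \approx -1.0809 \cdot 10^{9}$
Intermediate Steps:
$S{\left(b \right)} = 216$ ($S{\left(b \right)} = -8 + 224 = 216$)
$B{\left(d \right)} = - 16 d^{2}$ ($B{\left(d \right)} = - 16 d d = - 16 d^{2}$)
$h{\left(Q \right)} = \frac{2 Q}{Q - 16 Q^{2}}$ ($h{\left(Q \right)} = \frac{Q + Q}{Q - 16 Q^{2}} = \frac{2 Q}{Q - 16 Q^{2}}$)
$\left(- S{\left(-221 \right)} + 45578\right) \left(-23829 + h{\left(170 \right)}\right) = \left(\left(-1\right) 216 + 45578\right) \left(-23829 - \frac{2}{-1 + 16 \cdot 170}\right) = \left(-216 + 45578\right) \left(-23829 - \frac{2}{-1 + 2720}\right) = 45362 \left(-23829 - \frac{2}{2719}\right) = 45362 \left(- \frac{64791053}{2719}\right) = - \frac{2939051746186}{2719}$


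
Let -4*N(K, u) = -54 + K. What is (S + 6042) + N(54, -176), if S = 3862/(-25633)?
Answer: 154870724/25633 ≈ 6041.9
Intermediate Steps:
S = -3862/25633 (S = 3862*(-1/25633) = -3862/25633 ≈ -0.15067)
N(K, u) = 27/2 - K/4 (N(K, u) = -(-54 + K)/4 = 27/2 - K/4)
(S + 6042) + N(54, -176) = (-3862/25633 + 6042) + (27/2 - ¼*54) = 154870724/25633 + (27/2 - 27/2) = 154870724/25633 + 0 = 154870724/25633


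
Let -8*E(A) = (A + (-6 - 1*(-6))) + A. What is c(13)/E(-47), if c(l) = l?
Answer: 52/47 ≈ 1.1064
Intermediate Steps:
E(A) = -A/4 (E(A) = -((A + (-6 - 1*(-6))) + A)/8 = -((A + (-6 + 6)) + A)/8 = -((A + 0) + A)/8 = -(A + A)/8 = -A/4)
c(13)/E(-47) = 13/((-¼*(-47))) = 13/(47/4) = 13*(4/47) = 52/47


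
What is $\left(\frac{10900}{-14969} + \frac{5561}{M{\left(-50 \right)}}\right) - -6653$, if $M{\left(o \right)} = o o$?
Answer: $\frac{249027885109}{37422500} \approx 6654.5$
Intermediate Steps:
$M{\left(o \right)} = o^{2}$
$\left(\frac{10900}{-14969} + \frac{5561}{M{\left(-50 \right)}}\right) - -6653 = \left(\frac{10900}{-14969} + \frac{5561}{\left(-50\right)^{2}}\right) - -6653 = \left(10900 \left(- \frac{1}{14969}\right) + \frac{5561}{2500}\right) + 6653 = \left(- \frac{10900}{14969} + 5561 \cdot \frac{1}{2500}\right) + 6653 = \left(- \frac{10900}{14969} + \frac{5561}{2500}\right) + 6653 = \frac{55992609}{37422500} + 6653 = \frac{249027885109}{37422500}$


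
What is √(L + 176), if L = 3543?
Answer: √3719 ≈ 60.984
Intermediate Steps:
√(L + 176) = √(3543 + 176) = √3719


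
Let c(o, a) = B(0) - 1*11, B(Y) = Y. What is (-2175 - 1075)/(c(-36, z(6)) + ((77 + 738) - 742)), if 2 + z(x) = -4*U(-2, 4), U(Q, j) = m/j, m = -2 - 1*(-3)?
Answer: -1625/31 ≈ -52.419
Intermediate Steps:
m = 1 (m = -2 + 3 = 1)
U(Q, j) = 1/j
z(x) = -3 (z(x) = -2 - 4/4 = -2 - 4*¼ = -2 - 1 = -3)
c(o, a) = -11 (c(o, a) = 0 - 1*11 = 0 - 11 = -11)
(-2175 - 1075)/(c(-36, z(6)) + ((77 + 738) - 742)) = (-2175 - 1075)/(-11 + ((77 + 738) - 742)) = -3250/(-11 + (815 - 742)) = -3250/(-11 + 73) = -3250/62 = -3250*1/62 = -1625/31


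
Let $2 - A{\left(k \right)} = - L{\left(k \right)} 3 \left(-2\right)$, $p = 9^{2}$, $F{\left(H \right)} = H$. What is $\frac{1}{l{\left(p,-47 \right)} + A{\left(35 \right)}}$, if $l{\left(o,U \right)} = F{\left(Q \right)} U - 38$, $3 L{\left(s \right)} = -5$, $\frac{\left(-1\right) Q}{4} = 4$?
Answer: $\frac{1}{726} \approx 0.0013774$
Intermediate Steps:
$Q = -16$ ($Q = \left(-4\right) 4 = -16$)
$L{\left(s \right)} = - \frac{5}{3}$ ($L{\left(s \right)} = \frac{1}{3} \left(-5\right) = - \frac{5}{3}$)
$p = 81$
$l{\left(o,U \right)} = -38 - 16 U$ ($l{\left(o,U \right)} = - 16 U - 38 = -38 - 16 U$)
$A{\left(k \right)} = 12$ ($A{\left(k \right)} = 2 - - \left(- \frac{5}{3}\right) 3 \left(-2\right) = 2 - - \left(-5\right) \left(-2\right) = 2 - \left(-1\right) 10 = 2 - -10 = 2 + 10 = 12$)
$\frac{1}{l{\left(p,-47 \right)} + A{\left(35 \right)}} = \frac{1}{\left(-38 - -752\right) + 12} = \frac{1}{\left(-38 + 752\right) + 12} = \frac{1}{714 + 12} = \frac{1}{726}$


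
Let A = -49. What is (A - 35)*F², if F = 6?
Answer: -3024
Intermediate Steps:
(A - 35)*F² = (-49 - 35)*6² = -84*36 = -3024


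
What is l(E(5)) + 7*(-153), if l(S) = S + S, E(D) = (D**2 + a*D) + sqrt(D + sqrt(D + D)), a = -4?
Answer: -1061 + 2*sqrt(5 + sqrt(10)) ≈ -1055.3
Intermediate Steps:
E(D) = D**2 + sqrt(D + sqrt(2)*sqrt(D)) - 4*D (E(D) = (D**2 - 4*D) + sqrt(D + sqrt(D + D)) = (D**2 - 4*D) + sqrt(D + sqrt(2*D)) = (D**2 - 4*D) + sqrt(D + sqrt(2)*sqrt(D)) = D**2 + sqrt(D + sqrt(2)*sqrt(D)) - 4*D)
l(S) = 2*S
l(E(5)) + 7*(-153) = 2*(5**2 + sqrt(5 + sqrt(2)*sqrt(5)) - 4*5) + 7*(-153) = 2*(25 + sqrt(5 + sqrt(10)) - 20) - 1071 = 2*(5 + sqrt(5 + sqrt(10))) - 1071 = (10 + 2*sqrt(5 + sqrt(10))) - 1071 = -1061 + 2*sqrt(5 + sqrt(10))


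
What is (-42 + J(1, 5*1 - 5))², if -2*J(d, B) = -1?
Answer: 6889/4 ≈ 1722.3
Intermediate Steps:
J(d, B) = ½ (J(d, B) = -½*(-1) = ½)
(-42 + J(1, 5*1 - 5))² = (-42 + ½)² = (-83/2)² = 6889/4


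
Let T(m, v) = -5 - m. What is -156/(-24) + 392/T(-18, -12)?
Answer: 953/26 ≈ 36.654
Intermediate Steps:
-156/(-24) + 392/T(-18, -12) = -156/(-24) + 392/(-5 - 1*(-18)) = -156*(-1/24) + 392/(-5 + 18) = 13/2 + 392/13 = 953/26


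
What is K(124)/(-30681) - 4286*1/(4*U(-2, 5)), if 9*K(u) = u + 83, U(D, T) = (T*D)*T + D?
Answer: 65746991/3190824 ≈ 20.605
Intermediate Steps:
U(D, T) = D + D*T² (U(D, T) = (D*T)*T + D = D*T² + D = D + D*T²)
K(u) = 83/9 + u/9 (K(u) = (u + 83)/9 = (83 + u)/9 = 83/9 + u/9)
K(124)/(-30681) - 4286*1/(4*U(-2, 5)) = (83/9 + (⅑)*124)/(-30681) - 4286*(-1/(8*(1 + 5²))) = (83/9 + 124/9)*(-1/30681) - 4286*(-1/(8*(1 + 25))) = 23*(-1/30681) - 4286/(-2*26*4) = -23/30681 - 4286/((-52*4)) = -23/30681 - 4286/(-208) = -23/30681 - 4286*(-1/208) = -23/30681 + 2143/104 = 65746991/3190824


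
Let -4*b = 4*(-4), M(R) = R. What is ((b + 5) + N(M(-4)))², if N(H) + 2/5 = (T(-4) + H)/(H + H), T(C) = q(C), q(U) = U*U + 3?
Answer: 72361/1600 ≈ 45.226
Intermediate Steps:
q(U) = 3 + U² (q(U) = U² + 3 = 3 + U²)
T(C) = 3 + C²
b = 4 (b = -(-4) = -¼*(-16) = 4)
N(H) = -⅖ + (19 + H)/(2*H) (N(H) = -⅖ + ((3 + (-4)²) + H)/(H + H) = -⅖ + ((3 + 16) + H)/((2*H)) = -⅖ + (19 + H)*(1/(2*H)) = -⅖ + (19 + H)/(2*H))
((b + 5) + N(M(-4)))² = ((4 + 5) + (⅒)*(95 - 4)/(-4))² = (9 + (⅒)*(-¼)*91)² = (9 - 91/40)² = (269/40)² = 72361/1600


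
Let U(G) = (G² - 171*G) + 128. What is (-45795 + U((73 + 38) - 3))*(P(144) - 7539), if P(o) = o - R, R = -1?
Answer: 387970574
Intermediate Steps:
P(o) = 1 + o (P(o) = o - 1*(-1) = o + 1 = 1 + o)
U(G) = 128 + G² - 171*G
(-45795 + U((73 + 38) - 3))*(P(144) - 7539) = (-45795 + (128 + ((73 + 38) - 3)² - 171*((73 + 38) - 3)))*((1 + 144) - 7539) = (-45795 + (128 + (111 - 3)² - 171*(111 - 3)))*(145 - 7539) = (-45795 + (128 + 108² - 171*108))*(-7394) = (-45795 + (128 + 11664 - 18468))*(-7394) = (-45795 - 6676)*(-7394) = -52471*(-7394) = 387970574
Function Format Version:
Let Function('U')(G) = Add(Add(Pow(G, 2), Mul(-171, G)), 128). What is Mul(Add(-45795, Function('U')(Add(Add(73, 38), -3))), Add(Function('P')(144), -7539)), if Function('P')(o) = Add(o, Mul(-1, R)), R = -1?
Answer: 387970574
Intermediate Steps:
Function('P')(o) = Add(1, o) (Function('P')(o) = Add(o, Mul(-1, -1)) = Add(o, 1) = Add(1, o))
Function('U')(G) = Add(128, Pow(G, 2), Mul(-171, G))
Mul(Add(-45795, Function('U')(Add(Add(73, 38), -3))), Add(Function('P')(144), -7539)) = Mul(Add(-45795, Add(128, Pow(Add(Add(73, 38), -3), 2), Mul(-171, Add(Add(73, 38), -3)))), Add(Add(1, 144), -7539)) = Mul(Add(-45795, Add(128, Pow(Add(111, -3), 2), Mul(-171, Add(111, -3)))), Add(145, -7539)) = Mul(Add(-45795, Add(128, Pow(108, 2), Mul(-171, 108))), -7394) = Mul(Add(-45795, Add(128, 11664, -18468)), -7394) = Mul(Add(-45795, -6676), -7394) = Mul(-52471, -7394) = 387970574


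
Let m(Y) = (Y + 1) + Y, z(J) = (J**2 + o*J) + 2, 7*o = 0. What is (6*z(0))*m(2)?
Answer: 60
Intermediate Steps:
o = 0 (o = (1/7)*0 = 0)
z(J) = 2 + J**2 (z(J) = (J**2 + 0*J) + 2 = (J**2 + 0) + 2 = J**2 + 2 = 2 + J**2)
m(Y) = 1 + 2*Y (m(Y) = (1 + Y) + Y = 1 + 2*Y)
(6*z(0))*m(2) = (6*(2 + 0**2))*(1 + 2*2) = (6*(2 + 0))*(1 + 4) = (6*2)*5 = 12*5 = 60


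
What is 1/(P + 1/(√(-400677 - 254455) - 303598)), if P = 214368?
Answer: 19758813200671250/4235657268136412823937 + 2*I*√163783/4235657268136412823937 ≈ 4.6649e-6 + 1.9109e-19*I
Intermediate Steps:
1/(P + 1/(√(-400677 - 254455) - 303598)) = 1/(214368 + 1/(√(-400677 - 254455) - 303598)) = 1/(214368 + 1/(√(-655132) - 303598)) = 1/(214368 + 1/(2*I*√163783 - 303598)) = 1/(214368 + 1/(-303598 + 2*I*√163783))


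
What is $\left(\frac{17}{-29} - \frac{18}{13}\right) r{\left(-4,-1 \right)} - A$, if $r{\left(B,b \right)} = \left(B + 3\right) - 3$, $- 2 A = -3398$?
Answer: $- \frac{637551}{377} \approx -1691.1$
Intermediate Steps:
$A = 1699$ ($A = \left(- \frac{1}{2}\right) \left(-3398\right) = 1699$)
$r{\left(B,b \right)} = B$ ($r{\left(B,b \right)} = \left(3 + B\right) - 3 = B$)
$\left(\frac{17}{-29} - \frac{18}{13}\right) r{\left(-4,-1 \right)} - A = \left(\frac{17}{-29} - \frac{18}{13}\right) \left(-4\right) - 1699 = \left(17 \left(- \frac{1}{29}\right) - \frac{18}{13}\right) \left(-4\right) - 1699 = \left(- \frac{17}{29} - \frac{18}{13}\right) \left(-4\right) - 1699 = \left(- \frac{743}{377}\right) \left(-4\right) - 1699 = \frac{2972}{377} - 1699 = - \frac{637551}{377}$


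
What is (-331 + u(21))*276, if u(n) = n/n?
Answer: -91080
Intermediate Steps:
u(n) = 1
(-331 + u(21))*276 = (-331 + 1)*276 = -330*276 = -91080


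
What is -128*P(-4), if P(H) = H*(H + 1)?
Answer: -1536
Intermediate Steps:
P(H) = H*(1 + H)
-128*P(-4) = -(-512)*(1 - 4) = -(-512)*(-3) = -128*12 = -1536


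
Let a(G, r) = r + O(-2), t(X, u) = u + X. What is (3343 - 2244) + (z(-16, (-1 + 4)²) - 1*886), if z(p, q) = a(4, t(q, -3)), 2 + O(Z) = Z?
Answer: 215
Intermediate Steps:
O(Z) = -2 + Z
t(X, u) = X + u
a(G, r) = -4 + r (a(G, r) = r + (-2 - 2) = r - 4 = -4 + r)
z(p, q) = -7 + q (z(p, q) = -4 + (q - 3) = -4 + (-3 + q) = -7 + q)
(3343 - 2244) + (z(-16, (-1 + 4)²) - 1*886) = (3343 - 2244) + ((-7 + (-1 + 4)²) - 1*886) = 1099 + ((-7 + 3²) - 886) = 1099 + ((-7 + 9) - 886) = 1099 + (2 - 886) = 1099 - 884 = 215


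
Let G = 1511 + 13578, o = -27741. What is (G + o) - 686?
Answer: -13338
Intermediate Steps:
G = 15089
(G + o) - 686 = (15089 - 27741) - 686 = -12652 - 686 = -13338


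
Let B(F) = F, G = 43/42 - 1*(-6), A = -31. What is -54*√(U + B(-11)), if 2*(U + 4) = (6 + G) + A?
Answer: -9*I*√42315/7 ≈ -264.48*I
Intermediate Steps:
G = 295/42 (G = 43*(1/42) + 6 = 43/42 + 6 = 295/42 ≈ 7.0238)
U = -1091/84 (U = -4 + ((6 + 295/42) - 31)/2 = -4 + (547/42 - 31)/2 = -4 + (½)*(-755/42) = -4 - 755/84 = -1091/84 ≈ -12.988)
-54*√(U + B(-11)) = -54*√(-1091/84 - 11) = -9*I*√42315/7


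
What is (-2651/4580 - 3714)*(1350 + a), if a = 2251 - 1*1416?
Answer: -7434580927/916 ≈ -8.1164e+6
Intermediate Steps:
a = 835 (a = 2251 - 1416 = 835)
(-2651/4580 - 3714)*(1350 + a) = (-2651/4580 - 3714)*(1350 + 835) = (-2651*1/4580 - 3714)*2185 = (-2651/4580 - 3714)*2185 = -17012771/4580*2185 = -7434580927/916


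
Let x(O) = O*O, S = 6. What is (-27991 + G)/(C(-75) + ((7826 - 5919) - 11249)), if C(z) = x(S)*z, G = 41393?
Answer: -6701/6021 ≈ -1.1129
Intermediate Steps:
x(O) = O**2
C(z) = 36*z (C(z) = 6**2*z = 36*z)
(-27991 + G)/(C(-75) + ((7826 - 5919) - 11249)) = (-27991 + 41393)/(36*(-75) + ((7826 - 5919) - 11249)) = 13402/(-2700 + (1907 - 11249)) = 13402/(-2700 - 9342) = 13402/(-12042) = 13402*(-1/12042) = -6701/6021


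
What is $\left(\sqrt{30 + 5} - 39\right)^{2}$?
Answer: $\left(39 - \sqrt{35}\right)^{2} \approx 1094.5$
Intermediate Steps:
$\left(\sqrt{30 + 5} - 39\right)^{2} = \left(\sqrt{35} - 39\right)^{2} = \left(-39 + \sqrt{35}\right)^{2}$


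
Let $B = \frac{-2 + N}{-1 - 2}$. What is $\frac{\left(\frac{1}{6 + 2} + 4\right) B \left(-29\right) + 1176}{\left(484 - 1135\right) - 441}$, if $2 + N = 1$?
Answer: $- \frac{2817}{2912} \approx -0.96738$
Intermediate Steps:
$N = -1$ ($N = -2 + 1 = -1$)
$B = 1$ ($B = \frac{-2 - 1}{-1 - 2} = - \frac{3}{-3} = \left(-3\right) \left(- \frac{1}{3}\right) = 1$)
$\frac{\left(\frac{1}{6 + 2} + 4\right) B \left(-29\right) + 1176}{\left(484 - 1135\right) - 441} = \frac{\left(\frac{1}{6 + 2} + 4\right) 1 \left(-29\right) + 1176}{\left(484 - 1135\right) - 441} = \frac{\left(\frac{1}{8} + 4\right) 1 \left(-29\right) + 1176}{-651 - 441} = \frac{\left(\frac{1}{8} + 4\right) 1 \left(-29\right) + 1176}{-1092} = \left(\frac{33}{8} \cdot 1 \left(-29\right) + 1176\right) \left(- \frac{1}{1092}\right) = \left(\frac{33}{8} \left(-29\right) + 1176\right) \left(- \frac{1}{1092}\right) = \left(- \frac{957}{8} + 1176\right) \left(- \frac{1}{1092}\right) = \frac{8451}{8} \left(- \frac{1}{1092}\right) = - \frac{2817}{2912}$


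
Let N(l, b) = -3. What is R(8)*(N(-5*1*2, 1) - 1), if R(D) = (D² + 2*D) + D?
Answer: -352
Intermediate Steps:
R(D) = D² + 3*D
R(8)*(N(-5*1*2, 1) - 1) = (8*(3 + 8))*(-3 - 1) = (8*11)*(-4) = 88*(-4) = -352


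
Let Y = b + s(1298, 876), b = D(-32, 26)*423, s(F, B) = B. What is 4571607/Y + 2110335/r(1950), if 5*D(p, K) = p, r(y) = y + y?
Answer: -193955859/99190 ≈ -1955.4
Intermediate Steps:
r(y) = 2*y
D(p, K) = p/5
b = -13536/5 (b = ((1/5)*(-32))*423 = -32/5*423 = -13536/5 ≈ -2707.2)
Y = -9156/5 (Y = -13536/5 + 876 = -9156/5 ≈ -1831.2)
4571607/Y + 2110335/r(1950) = 4571607/(-9156/5) + 2110335/((2*1950)) = 4571607*(-5/9156) + 2110335/3900 = -7619345/3052 + 2110335*(1/3900) = -7619345/3052 + 140689/260 = -193955859/99190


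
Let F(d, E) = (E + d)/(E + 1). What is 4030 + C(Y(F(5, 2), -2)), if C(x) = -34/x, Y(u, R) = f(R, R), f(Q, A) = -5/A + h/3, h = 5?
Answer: 100546/25 ≈ 4021.8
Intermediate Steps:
f(Q, A) = 5/3 - 5/A (f(Q, A) = -5/A + 5/3 = 5/3 - 5/A)
F(d, E) = (E + d)/(1 + E)
Y(u, R) = 5/3 - 5/R
4030 + C(Y(F(5, 2), -2)) = 4030 - 34/(5/3 - 5/(-2)) = 4030 - 34/(5/3 - 5*(-½)) = 4030 - 34/(5/3 + 5/2) = 4030 - 34/25/6 = 4030 - 34*6/25 = 4030 - 204/25 = 100546/25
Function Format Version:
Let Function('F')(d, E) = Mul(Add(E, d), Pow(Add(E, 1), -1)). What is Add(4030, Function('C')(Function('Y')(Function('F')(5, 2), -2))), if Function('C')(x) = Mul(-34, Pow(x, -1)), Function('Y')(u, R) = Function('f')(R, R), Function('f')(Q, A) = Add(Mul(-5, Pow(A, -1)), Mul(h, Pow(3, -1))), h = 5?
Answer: Rational(100546, 25) ≈ 4021.8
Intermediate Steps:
Function('f')(Q, A) = Add(Rational(5, 3), Mul(-5, Pow(A, -1))) (Function('f')(Q, A) = Add(Mul(-5, Pow(A, -1)), Mul(5, Pow(3, -1))) = Add(Mul(-5, Pow(A, -1)), Mul(5, Rational(1, 3))) = Add(Mul(-5, Pow(A, -1)), Rational(5, 3)) = Add(Rational(5, 3), Mul(-5, Pow(A, -1))))
Function('F')(d, E) = Mul(Pow(Add(1, E), -1), Add(E, d)) (Function('F')(d, E) = Mul(Add(E, d), Pow(Add(1, E), -1)) = Mul(Pow(Add(1, E), -1), Add(E, d)))
Function('Y')(u, R) = Add(Rational(5, 3), Mul(-5, Pow(R, -1)))
Add(4030, Function('C')(Function('Y')(Function('F')(5, 2), -2))) = Add(4030, Mul(-34, Pow(Add(Rational(5, 3), Mul(-5, Pow(-2, -1))), -1))) = Add(4030, Mul(-34, Pow(Add(Rational(5, 3), Mul(-5, Rational(-1, 2))), -1))) = Add(4030, Mul(-34, Pow(Add(Rational(5, 3), Rational(5, 2)), -1))) = Add(4030, Mul(-34, Pow(Rational(25, 6), -1))) = Add(4030, Mul(-34, Rational(6, 25))) = Add(4030, Rational(-204, 25)) = Rational(100546, 25)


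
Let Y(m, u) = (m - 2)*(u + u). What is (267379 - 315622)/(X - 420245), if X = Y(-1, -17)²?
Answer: 48243/409841 ≈ 0.11771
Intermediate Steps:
Y(m, u) = 2*u*(-2 + m) (Y(m, u) = (-2 + m)*(2*u) = 2*u*(-2 + m))
X = 10404 (X = (2*(-17)*(-2 - 1))² = (2*(-17)*(-3))² = 102² = 10404)
(267379 - 315622)/(X - 420245) = (267379 - 315622)/(10404 - 420245) = -48243/(-409841) = -48243*(-1/409841) = 48243/409841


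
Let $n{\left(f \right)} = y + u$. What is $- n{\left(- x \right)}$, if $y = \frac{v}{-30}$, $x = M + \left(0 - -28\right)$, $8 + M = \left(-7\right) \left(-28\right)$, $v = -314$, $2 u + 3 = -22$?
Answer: $\frac{61}{30} \approx 2.0333$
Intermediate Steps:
$u = - \frac{25}{2}$ ($u = - \frac{3}{2} + \frac{1}{2} \left(-22\right) = - \frac{3}{2} - 11 = - \frac{25}{2} \approx -12.5$)
$M = 188$ ($M = -8 - -196 = -8 + 196 = 188$)
$x = 216$ ($x = 188 + \left(0 - -28\right) = 188 + \left(0 + 28\right) = 188 + 28 = 216$)
$y = \frac{157}{15}$ ($y = - \frac{314}{-30} = \left(-314\right) \left(- \frac{1}{30}\right) = \frac{157}{15} \approx 10.467$)
$n{\left(f \right)} = - \frac{61}{30}$ ($n{\left(f \right)} = \frac{157}{15} - \frac{25}{2} = - \frac{61}{30}$)
$- n{\left(- x \right)} = \left(-1\right) \left(- \frac{61}{30}\right) = \frac{61}{30}$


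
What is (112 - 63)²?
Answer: 2401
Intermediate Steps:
(112 - 63)² = 49² = 2401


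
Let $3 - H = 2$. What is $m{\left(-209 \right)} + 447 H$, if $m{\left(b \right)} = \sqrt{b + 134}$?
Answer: $447 + 5 i \sqrt{3} \approx 447.0 + 8.6602 i$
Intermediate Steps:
$H = 1$ ($H = 3 - 2 = 1$)
$m{\left(b \right)} = \sqrt{134 + b}$
$m{\left(-209 \right)} + 447 H = \sqrt{134 - 209} + 447 \cdot 1 = \sqrt{-75} + 447 = 5 i \sqrt{3} + 447 = 447 + 5 i \sqrt{3}$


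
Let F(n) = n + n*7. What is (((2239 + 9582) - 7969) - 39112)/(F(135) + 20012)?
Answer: -8815/5273 ≈ -1.6717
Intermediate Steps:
F(n) = 8*n (F(n) = n + 7*n = 8*n)
(((2239 + 9582) - 7969) - 39112)/(F(135) + 20012) = (((2239 + 9582) - 7969) - 39112)/(8*135 + 20012) = ((11821 - 7969) - 39112)/(1080 + 20012) = (3852 - 39112)/21092 = -35260*1/21092 = -8815/5273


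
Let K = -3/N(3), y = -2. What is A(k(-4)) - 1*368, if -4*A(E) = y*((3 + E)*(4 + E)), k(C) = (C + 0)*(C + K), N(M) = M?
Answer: -92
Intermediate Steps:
K = -1 (K = -3/3 = -3*⅓ = -1)
k(C) = C*(-1 + C) (k(C) = (C + 0)*(C - 1) = C*(-1 + C))
A(E) = (3 + E)*(4 + E)/2 (A(E) = -(-1)*(3 + E)*(4 + E)/2 = (3 + E)*(4 + E)/2)
A(k(-4)) - 1*368 = (6 + (-4*(-1 - 4))²/2 + 7*(-4*(-1 - 4))/2) - 1*368 = (6 + (-4*(-5))²/2 + 7*(-4*(-5))/2) - 368 = (6 + (½)*20² + (7/2)*20) - 368 = (6 + (½)*400 + 70) - 368 = (6 + 200 + 70) - 368 = 276 - 368 = -92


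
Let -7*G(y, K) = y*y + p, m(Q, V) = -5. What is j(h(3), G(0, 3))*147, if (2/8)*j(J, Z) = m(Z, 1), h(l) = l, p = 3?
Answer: -2940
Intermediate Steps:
G(y, K) = -3/7 - y**2/7 (G(y, K) = -(y*y + 3)/7 = -(y**2 + 3)/7 = -(3 + y**2)/7 = -3/7 - y**2/7)
j(J, Z) = -20 (j(J, Z) = 4*(-5) = -20)
j(h(3), G(0, 3))*147 = -20*147 = -2940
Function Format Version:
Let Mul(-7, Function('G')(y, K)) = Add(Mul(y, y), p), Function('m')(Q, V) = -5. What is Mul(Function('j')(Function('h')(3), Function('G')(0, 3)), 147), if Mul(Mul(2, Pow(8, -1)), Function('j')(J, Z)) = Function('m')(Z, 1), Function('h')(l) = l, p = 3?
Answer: -2940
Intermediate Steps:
Function('G')(y, K) = Add(Rational(-3, 7), Mul(Rational(-1, 7), Pow(y, 2))) (Function('G')(y, K) = Mul(Rational(-1, 7), Add(Mul(y, y), 3)) = Mul(Rational(-1, 7), Add(Pow(y, 2), 3)) = Mul(Rational(-1, 7), Add(3, Pow(y, 2))) = Add(Rational(-3, 7), Mul(Rational(-1, 7), Pow(y, 2))))
Function('j')(J, Z) = -20 (Function('j')(J, Z) = Mul(4, -5) = -20)
Mul(Function('j')(Function('h')(3), Function('G')(0, 3)), 147) = Mul(-20, 147) = -2940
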